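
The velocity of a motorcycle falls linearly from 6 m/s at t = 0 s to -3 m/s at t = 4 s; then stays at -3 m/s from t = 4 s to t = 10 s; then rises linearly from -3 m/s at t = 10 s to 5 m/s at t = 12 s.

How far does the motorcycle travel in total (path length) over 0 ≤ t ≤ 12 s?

Distance (not displacement) is the total path length: add the absolute areas under v-t.
0–4 s: v = 0 at t = 8/3 s; triangle areas 8 + 2 = 10 m
4–10 s: |-3| × 6 = 18 m
10–12 s: v = 0 at t = 10.75 s; triangle areas 1.125 + 3.125 = 4.25 m
Total distance = 32.25 m

32.25 m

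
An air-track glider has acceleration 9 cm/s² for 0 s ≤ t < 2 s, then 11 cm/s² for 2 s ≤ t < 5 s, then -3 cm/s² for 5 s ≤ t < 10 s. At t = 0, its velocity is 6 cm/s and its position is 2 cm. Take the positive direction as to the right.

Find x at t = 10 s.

401 cm

On each constant-a segment, Δv = aΔt and Δx = v₀Δt + ½aΔt²; chain segment to segment.
0–2 s: v starts 6 cm/s; Δx = 6·2 + ½·9·2² = 30 cm; v ends 24 cm/s.
2–5 s: v starts 24 cm/s; Δx = 24·3 + ½·11·3² = 121.5 cm; v ends 57 cm/s.
5–10 s: v starts 57 cm/s; Δx = 57·5 + ½·-3·5² = 247.5 cm; v ends 42 cm/s.
x(10) = 2 + Σ Δx = 401 cm.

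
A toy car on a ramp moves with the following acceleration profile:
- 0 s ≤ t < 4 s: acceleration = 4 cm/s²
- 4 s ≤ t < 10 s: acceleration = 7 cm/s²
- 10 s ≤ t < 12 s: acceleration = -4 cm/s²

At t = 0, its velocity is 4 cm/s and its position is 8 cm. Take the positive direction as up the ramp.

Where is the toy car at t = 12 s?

418 cm

On each constant-a segment, Δv = aΔt and Δx = v₀Δt + ½aΔt²; chain segment to segment.
0–4 s: v starts 4 cm/s; Δx = 4·4 + ½·4·4² = 48 cm; v ends 20 cm/s.
4–10 s: v starts 20 cm/s; Δx = 20·6 + ½·7·6² = 246 cm; v ends 62 cm/s.
10–12 s: v starts 62 cm/s; Δx = 62·2 + ½·-4·2² = 116 cm; v ends 54 cm/s.
x(12) = 8 + Σ Δx = 418 cm.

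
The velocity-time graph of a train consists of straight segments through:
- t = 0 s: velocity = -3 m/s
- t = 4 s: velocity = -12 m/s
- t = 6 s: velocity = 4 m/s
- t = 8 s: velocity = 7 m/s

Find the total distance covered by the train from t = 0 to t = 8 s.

Total distance travelled is ∫|v| dt — sum the magnitudes of each area piece.
0–4 s: |½(-3 + -12)(4)| = 30 m
4–6 s: v = 0 at t = 5.5 s; triangle areas 9 + 1 = 10 m
6–8 s: |½(4 + 7)(2)| = 11 m
Total distance = 51 m

51 m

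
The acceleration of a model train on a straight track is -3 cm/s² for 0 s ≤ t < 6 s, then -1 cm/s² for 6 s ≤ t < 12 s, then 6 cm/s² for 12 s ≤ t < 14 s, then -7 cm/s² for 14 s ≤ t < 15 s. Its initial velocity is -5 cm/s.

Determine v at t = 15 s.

-24 cm/s

Δv equals the area under the a-t graph; then v = v₀ + Δv.
0–6 s: -3 × 6 = -18 cm/s
6–12 s: -1 × 6 = -6 cm/s
12–14 s: 6 × 2 = 12 cm/s
14–15 s: -7 × 1 = -7 cm/s
Δv = -19 cm/s, so v(15) = -5 + (-19) = -24 cm/s.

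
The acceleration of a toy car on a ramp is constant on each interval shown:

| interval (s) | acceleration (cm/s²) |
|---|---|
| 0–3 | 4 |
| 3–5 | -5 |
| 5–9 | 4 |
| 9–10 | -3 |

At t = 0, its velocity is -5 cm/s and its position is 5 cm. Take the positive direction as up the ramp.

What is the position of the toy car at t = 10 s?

On each constant-a segment, Δv = aΔt and Δx = v₀Δt + ½aΔt²; chain segment to segment.
0–3 s: v starts -5 cm/s; Δx = -5·3 + ½·4·3² = 3 cm; v ends 7 cm/s.
3–5 s: v starts 7 cm/s; Δx = 7·2 + ½·-5·2² = 4 cm; v ends -3 cm/s.
5–9 s: v starts -3 cm/s; Δx = -3·4 + ½·4·4² = 20 cm; v ends 13 cm/s.
9–10 s: v starts 13 cm/s; Δx = 13·1 + ½·-3·1² = 11.5 cm; v ends 10 cm/s.
x(10) = 5 + Σ Δx = 43.5 cm.

43.5 cm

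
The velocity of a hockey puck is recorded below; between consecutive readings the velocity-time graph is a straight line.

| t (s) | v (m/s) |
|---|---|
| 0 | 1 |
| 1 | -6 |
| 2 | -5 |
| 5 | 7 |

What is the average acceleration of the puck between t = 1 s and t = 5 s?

Average acceleration = Δv/Δt = (7 − -6)/(5 − 1) = 3.25 m/s².

3.25 m/s²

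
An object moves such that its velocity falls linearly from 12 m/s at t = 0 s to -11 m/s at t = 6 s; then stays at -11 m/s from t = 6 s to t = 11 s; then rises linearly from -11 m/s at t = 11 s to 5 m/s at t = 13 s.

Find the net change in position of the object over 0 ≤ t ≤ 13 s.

Net displacement equals the area under the velocity-time graph (areas below the axis count negative).
0–6 s: ½(12 + -11)(6) = 3 m
6–11 s: -11 × 5 = -55 m
11–13 s: ½(-11 + 5)(2) = -6 m
Net displacement = -58 m

-58 m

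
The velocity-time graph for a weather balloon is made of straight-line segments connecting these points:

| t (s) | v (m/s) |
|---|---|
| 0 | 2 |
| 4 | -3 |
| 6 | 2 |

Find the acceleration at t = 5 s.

2.5 m/s²

Acceleration is the slope of the v-t graph on 4–6 s: (2 − -3)/(6 − 4) = 2.5 m/s².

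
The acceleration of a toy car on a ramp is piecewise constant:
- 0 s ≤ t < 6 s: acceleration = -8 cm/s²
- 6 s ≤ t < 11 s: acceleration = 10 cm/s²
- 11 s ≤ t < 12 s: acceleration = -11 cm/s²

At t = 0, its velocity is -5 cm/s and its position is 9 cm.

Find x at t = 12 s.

On each constant-a segment, Δv = aΔt and Δx = v₀Δt + ½aΔt²; chain segment to segment.
0–6 s: v starts -5 cm/s; Δx = -5·6 + ½·-8·6² = -174 cm; v ends -53 cm/s.
6–11 s: v starts -53 cm/s; Δx = -53·5 + ½·10·5² = -140 cm; v ends -3 cm/s.
11–12 s: v starts -3 cm/s; Δx = -3·1 + ½·-11·1² = -8.5 cm; v ends -14 cm/s.
x(12) = 9 + Σ Δx = -313.5 cm.

-313.5 cm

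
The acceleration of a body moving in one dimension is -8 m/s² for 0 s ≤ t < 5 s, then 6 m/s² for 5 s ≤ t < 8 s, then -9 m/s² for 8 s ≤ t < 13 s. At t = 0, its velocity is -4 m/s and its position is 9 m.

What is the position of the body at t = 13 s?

On each constant-a segment, Δv = aΔt and Δx = v₀Δt + ½aΔt²; chain segment to segment.
0–5 s: v starts -4 m/s; Δx = -4·5 + ½·-8·5² = -120 m; v ends -44 m/s.
5–8 s: v starts -44 m/s; Δx = -44·3 + ½·6·3² = -105 m; v ends -26 m/s.
8–13 s: v starts -26 m/s; Δx = -26·5 + ½·-9·5² = -242.5 m; v ends -71 m/s.
x(13) = 9 + Σ Δx = -458.5 m.

-458.5 m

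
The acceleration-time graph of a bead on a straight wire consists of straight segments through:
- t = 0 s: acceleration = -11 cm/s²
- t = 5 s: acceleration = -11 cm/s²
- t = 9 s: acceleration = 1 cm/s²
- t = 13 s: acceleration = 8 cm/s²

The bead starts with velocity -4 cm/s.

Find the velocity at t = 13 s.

-61 cm/s

Δv equals the area under the a-t graph; then v = v₀ + Δv.
0–5 s: -11 × 5 = -55 cm/s
5–9 s: ½(-11 + 1)(4) = -20 cm/s
9–13 s: ½(1 + 8)(4) = 18 cm/s
Δv = -57 cm/s, so v(13) = -4 + (-57) = -61 cm/s.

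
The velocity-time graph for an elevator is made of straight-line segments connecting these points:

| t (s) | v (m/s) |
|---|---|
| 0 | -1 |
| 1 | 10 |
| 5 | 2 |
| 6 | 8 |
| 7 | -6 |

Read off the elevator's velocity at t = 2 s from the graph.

On 1–5 s the graph is linear from 10 to 2 m/s: v(2) = 10 + (2 − 10)·(2 − 1)/(5 − 1) = 8 m/s.

8 m/s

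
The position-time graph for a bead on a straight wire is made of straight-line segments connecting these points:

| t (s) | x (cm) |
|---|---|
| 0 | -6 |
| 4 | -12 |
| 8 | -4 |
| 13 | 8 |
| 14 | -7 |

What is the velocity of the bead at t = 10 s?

Velocity is the slope of the x-t graph on 8–13 s: (8 − -4)/(13 − 8) = 2.4 cm/s.

2.4 cm/s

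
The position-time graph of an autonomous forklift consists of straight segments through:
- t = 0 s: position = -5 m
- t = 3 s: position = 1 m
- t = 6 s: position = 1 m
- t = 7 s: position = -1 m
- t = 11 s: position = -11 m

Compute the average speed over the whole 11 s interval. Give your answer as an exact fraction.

18/11 m/s

Average speed = (total path length)/(elapsed time); on a piecewise-linear x-t graph the path length is Σ|Δx|.
0–3 s: |Δx| = |1 − -5| = 6 m
3–6 s: |Δx| = |1 − 1| = 0 m
6–7 s: |Δx| = |-1 − 1| = 2 m
7–11 s: |Δx| = |-11 − -1| = 10 m
Total path = 18 m; average speed = 18/11 = 18/11 m/s.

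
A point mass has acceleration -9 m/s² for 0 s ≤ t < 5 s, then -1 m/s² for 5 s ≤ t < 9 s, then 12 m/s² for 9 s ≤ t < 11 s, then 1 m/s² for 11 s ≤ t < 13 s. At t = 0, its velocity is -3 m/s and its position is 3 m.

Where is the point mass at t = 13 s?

On each constant-a segment, Δv = aΔt and Δx = v₀Δt + ½aΔt²; chain segment to segment.
0–5 s: v starts -3 m/s; Δx = -3·5 + ½·-9·5² = -127.5 m; v ends -48 m/s.
5–9 s: v starts -48 m/s; Δx = -48·4 + ½·-1·4² = -200 m; v ends -52 m/s.
9–11 s: v starts -52 m/s; Δx = -52·2 + ½·12·2² = -80 m; v ends -28 m/s.
11–13 s: v starts -28 m/s; Δx = -28·2 + ½·1·2² = -54 m; v ends -26 m/s.
x(13) = 3 + Σ Δx = -458.5 m.

-458.5 m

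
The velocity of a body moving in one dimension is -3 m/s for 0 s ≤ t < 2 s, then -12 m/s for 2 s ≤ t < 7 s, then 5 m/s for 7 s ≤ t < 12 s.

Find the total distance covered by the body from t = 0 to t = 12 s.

Total distance travelled is ∫|v| dt — sum the magnitudes of each area piece.
0–2 s: |-3| × 2 = 6 m
2–7 s: |-12| × 5 = 60 m
7–12 s: |5| × 5 = 25 m
Total distance = 91 m

91 m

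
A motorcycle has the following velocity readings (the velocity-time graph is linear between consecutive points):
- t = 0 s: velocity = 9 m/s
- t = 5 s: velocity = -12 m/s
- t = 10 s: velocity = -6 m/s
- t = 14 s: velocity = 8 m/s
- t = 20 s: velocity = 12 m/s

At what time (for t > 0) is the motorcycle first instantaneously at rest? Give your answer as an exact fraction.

t = 15/7 s

v changes sign on 0–5 s (from 9 to -12); the graph is linear there, so v = 0 at t = 0 + (-9)·(5 − 0)/(-12 − 9) = 15/7 s.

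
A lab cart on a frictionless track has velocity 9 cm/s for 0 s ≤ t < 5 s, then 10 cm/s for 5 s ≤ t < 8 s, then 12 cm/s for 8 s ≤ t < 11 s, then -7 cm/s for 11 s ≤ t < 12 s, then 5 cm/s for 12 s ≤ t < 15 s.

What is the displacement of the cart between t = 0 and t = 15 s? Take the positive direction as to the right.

Net displacement equals the area under the velocity-time graph (areas below the axis count negative).
0–5 s: 9 × 5 = 45 cm
5–8 s: 10 × 3 = 30 cm
8–11 s: 12 × 3 = 36 cm
11–12 s: -7 × 1 = -7 cm
12–15 s: 5 × 3 = 15 cm
Net displacement = 119 cm

119 cm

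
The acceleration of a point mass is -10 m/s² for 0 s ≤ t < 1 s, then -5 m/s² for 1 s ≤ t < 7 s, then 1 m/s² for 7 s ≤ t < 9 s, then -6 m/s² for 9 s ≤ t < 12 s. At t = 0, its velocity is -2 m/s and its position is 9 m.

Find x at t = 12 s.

On each constant-a segment, Δv = aΔt and Δx = v₀Δt + ½aΔt²; chain segment to segment.
0–1 s: v starts -2 m/s; Δx = -2·1 + ½·-10·1² = -7 m; v ends -12 m/s.
1–7 s: v starts -12 m/s; Δx = -12·6 + ½·-5·6² = -162 m; v ends -42 m/s.
7–9 s: v starts -42 m/s; Δx = -42·2 + ½·1·2² = -82 m; v ends -40 m/s.
9–12 s: v starts -40 m/s; Δx = -40·3 + ½·-6·3² = -147 m; v ends -58 m/s.
x(12) = 9 + Σ Δx = -389 m.

-389 m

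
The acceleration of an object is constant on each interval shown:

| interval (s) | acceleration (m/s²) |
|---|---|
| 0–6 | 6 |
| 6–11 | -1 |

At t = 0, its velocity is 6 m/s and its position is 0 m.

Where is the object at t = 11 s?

341.5 m

On each constant-a segment, Δv = aΔt and Δx = v₀Δt + ½aΔt²; chain segment to segment.
0–6 s: v starts 6 m/s; Δx = 6·6 + ½·6·6² = 144 m; v ends 42 m/s.
6–11 s: v starts 42 m/s; Δx = 42·5 + ½·-1·5² = 197.5 m; v ends 37 m/s.
x(11) = 0 + Σ Δx = 341.5 m.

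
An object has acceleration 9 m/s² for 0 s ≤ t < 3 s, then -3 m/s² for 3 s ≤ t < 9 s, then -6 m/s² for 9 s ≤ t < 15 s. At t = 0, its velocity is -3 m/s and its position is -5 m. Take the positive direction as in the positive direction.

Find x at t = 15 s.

44.5 m

On each constant-a segment, Δv = aΔt and Δx = v₀Δt + ½aΔt²; chain segment to segment.
0–3 s: v starts -3 m/s; Δx = -3·3 + ½·9·3² = 31.5 m; v ends 24 m/s.
3–9 s: v starts 24 m/s; Δx = 24·6 + ½·-3·6² = 90 m; v ends 6 m/s.
9–15 s: v starts 6 m/s; Δx = 6·6 + ½·-6·6² = -72 m; v ends -30 m/s.
x(15) = -5 + Σ Δx = 44.5 m.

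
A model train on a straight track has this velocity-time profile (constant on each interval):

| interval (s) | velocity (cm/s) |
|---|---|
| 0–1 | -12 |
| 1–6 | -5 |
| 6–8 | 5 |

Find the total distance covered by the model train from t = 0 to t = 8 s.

47 cm

Distance (not displacement) is the total path length: add the absolute areas under v-t.
0–1 s: |-12| × 1 = 12 cm
1–6 s: |-5| × 5 = 25 cm
6–8 s: |5| × 2 = 10 cm
Total distance = 47 cm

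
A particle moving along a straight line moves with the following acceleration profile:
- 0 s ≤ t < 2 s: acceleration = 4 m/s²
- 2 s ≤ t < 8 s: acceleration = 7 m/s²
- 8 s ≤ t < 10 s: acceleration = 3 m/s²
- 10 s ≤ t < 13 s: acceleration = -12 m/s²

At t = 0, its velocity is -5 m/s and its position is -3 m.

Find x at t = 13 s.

On each constant-a segment, Δv = aΔt and Δx = v₀Δt + ½aΔt²; chain segment to segment.
0–2 s: v starts -5 m/s; Δx = -5·2 + ½·4·2² = -2 m; v ends 3 m/s.
2–8 s: v starts 3 m/s; Δx = 3·6 + ½·7·6² = 144 m; v ends 45 m/s.
8–10 s: v starts 45 m/s; Δx = 45·2 + ½·3·2² = 96 m; v ends 51 m/s.
10–13 s: v starts 51 m/s; Δx = 51·3 + ½·-12·3² = 99 m; v ends 15 m/s.
x(13) = -3 + Σ Δx = 334 m.

334 m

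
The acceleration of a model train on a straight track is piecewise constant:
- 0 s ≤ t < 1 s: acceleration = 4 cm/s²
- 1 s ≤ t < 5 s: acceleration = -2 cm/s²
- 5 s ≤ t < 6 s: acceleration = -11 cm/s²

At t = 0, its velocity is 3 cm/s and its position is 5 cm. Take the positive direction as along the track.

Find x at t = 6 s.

15.5 cm

On each constant-a segment, Δv = aΔt and Δx = v₀Δt + ½aΔt²; chain segment to segment.
0–1 s: v starts 3 cm/s; Δx = 3·1 + ½·4·1² = 5 cm; v ends 7 cm/s.
1–5 s: v starts 7 cm/s; Δx = 7·4 + ½·-2·4² = 12 cm; v ends -1 cm/s.
5–6 s: v starts -1 cm/s; Δx = -1·1 + ½·-11·1² = -6.5 cm; v ends -12 cm/s.
x(6) = 5 + Σ Δx = 15.5 cm.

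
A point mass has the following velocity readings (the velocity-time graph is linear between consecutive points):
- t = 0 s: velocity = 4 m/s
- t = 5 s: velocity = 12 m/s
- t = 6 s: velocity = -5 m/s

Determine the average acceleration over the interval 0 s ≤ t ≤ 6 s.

-1.5 m/s²

Average acceleration = Δv/Δt = (-5 − 4)/(6 − 0) = -1.5 m/s².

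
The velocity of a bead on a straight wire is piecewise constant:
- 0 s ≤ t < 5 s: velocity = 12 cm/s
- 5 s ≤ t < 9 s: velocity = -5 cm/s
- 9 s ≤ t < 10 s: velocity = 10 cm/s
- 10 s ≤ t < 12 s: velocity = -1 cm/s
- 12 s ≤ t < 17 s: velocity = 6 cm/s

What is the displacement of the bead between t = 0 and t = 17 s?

Displacement is the signed area under the v-t curve.
0–5 s: 12 × 5 = 60 cm
5–9 s: -5 × 4 = -20 cm
9–10 s: 10 × 1 = 10 cm
10–12 s: -1 × 2 = -2 cm
12–17 s: 6 × 5 = 30 cm
Net displacement = 78 cm

78 cm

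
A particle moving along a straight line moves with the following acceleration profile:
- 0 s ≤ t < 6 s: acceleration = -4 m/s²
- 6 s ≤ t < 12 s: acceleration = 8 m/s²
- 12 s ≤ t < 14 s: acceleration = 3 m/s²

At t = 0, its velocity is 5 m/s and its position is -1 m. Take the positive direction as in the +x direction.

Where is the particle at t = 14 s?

51 m

On each constant-a segment, Δv = aΔt and Δx = v₀Δt + ½aΔt²; chain segment to segment.
0–6 s: v starts 5 m/s; Δx = 5·6 + ½·-4·6² = -42 m; v ends -19 m/s.
6–12 s: v starts -19 m/s; Δx = -19·6 + ½·8·6² = 30 m; v ends 29 m/s.
12–14 s: v starts 29 m/s; Δx = 29·2 + ½·3·2² = 64 m; v ends 35 m/s.
x(14) = -1 + Σ Δx = 51 m.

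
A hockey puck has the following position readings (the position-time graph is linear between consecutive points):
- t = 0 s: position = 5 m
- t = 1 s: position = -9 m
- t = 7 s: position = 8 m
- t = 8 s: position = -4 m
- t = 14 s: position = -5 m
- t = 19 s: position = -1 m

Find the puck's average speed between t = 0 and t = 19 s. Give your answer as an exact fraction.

Average speed = (total path length)/(elapsed time); on a piecewise-linear x-t graph the path length is Σ|Δx|.
0–1 s: |Δx| = |-9 − 5| = 14 m
1–7 s: |Δx| = |8 − -9| = 17 m
7–8 s: |Δx| = |-4 − 8| = 12 m
8–14 s: |Δx| = |-5 − -4| = 1 m
14–19 s: |Δx| = |-1 − -5| = 4 m
Total path = 48 m; average speed = 48/19 = 48/19 m/s.

48/19 m/s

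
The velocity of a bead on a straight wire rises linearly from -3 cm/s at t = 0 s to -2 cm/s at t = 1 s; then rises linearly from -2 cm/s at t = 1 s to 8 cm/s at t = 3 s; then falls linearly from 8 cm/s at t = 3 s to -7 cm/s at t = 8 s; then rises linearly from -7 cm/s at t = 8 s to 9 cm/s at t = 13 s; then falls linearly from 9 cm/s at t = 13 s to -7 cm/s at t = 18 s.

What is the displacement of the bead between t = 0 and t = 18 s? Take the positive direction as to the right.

16 cm

Displacement is the signed area under the v-t curve.
0–1 s: ½(-3 + -2)(1) = -2.5 cm
1–3 s: ½(-2 + 8)(2) = 6 cm
3–8 s: ½(8 + -7)(5) = 2.5 cm
8–13 s: ½(-7 + 9)(5) = 5 cm
13–18 s: ½(9 + -7)(5) = 5 cm
Net displacement = 16 cm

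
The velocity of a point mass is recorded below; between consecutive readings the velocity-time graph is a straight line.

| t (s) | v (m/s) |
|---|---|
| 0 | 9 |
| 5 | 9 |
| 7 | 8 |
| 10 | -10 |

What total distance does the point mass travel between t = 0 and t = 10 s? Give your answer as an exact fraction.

Total distance travelled is ∫|v| dt — sum the magnitudes of each area piece.
0–5 s: |9| × 5 = 45 m
5–7 s: |½(9 + 8)(2)| = 17 m
7–10 s: v = 0 at t = 25/3 s; triangle areas 16/3 + 25/3 = 41/3 m
Total distance = 227/3 m

227/3 m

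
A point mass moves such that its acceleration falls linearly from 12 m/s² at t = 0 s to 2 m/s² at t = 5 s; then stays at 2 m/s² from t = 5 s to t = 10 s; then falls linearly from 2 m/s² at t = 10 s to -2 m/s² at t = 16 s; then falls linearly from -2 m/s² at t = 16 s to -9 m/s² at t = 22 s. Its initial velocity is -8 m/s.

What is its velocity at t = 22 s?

4 m/s

Δv equals the area under the a-t graph; then v = v₀ + Δv.
0–5 s: ½(12 + 2)(5) = 35 m/s
5–10 s: 2 × 5 = 10 m/s
10–16 s: ½(2 + -2)(6) = 0 m/s
16–22 s: ½(-2 + -9)(6) = -33 m/s
Δv = 12 m/s, so v(22) = -8 + (12) = 4 m/s.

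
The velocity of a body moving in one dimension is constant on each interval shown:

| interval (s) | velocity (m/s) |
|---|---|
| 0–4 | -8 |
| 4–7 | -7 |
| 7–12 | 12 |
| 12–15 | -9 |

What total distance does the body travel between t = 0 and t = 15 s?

140 m

Distance (not displacement) is the total path length: add the absolute areas under v-t.
0–4 s: |-8| × 4 = 32 m
4–7 s: |-7| × 3 = 21 m
7–12 s: |12| × 5 = 60 m
12–15 s: |-9| × 3 = 27 m
Total distance = 140 m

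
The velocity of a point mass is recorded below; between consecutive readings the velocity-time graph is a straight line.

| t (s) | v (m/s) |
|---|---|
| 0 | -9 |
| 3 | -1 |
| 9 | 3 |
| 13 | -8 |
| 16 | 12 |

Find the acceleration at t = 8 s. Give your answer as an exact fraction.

2/3 m/s²

Acceleration is the slope of the v-t graph on 3–9 s: (3 − -1)/(9 − 3) = 2/3 m/s².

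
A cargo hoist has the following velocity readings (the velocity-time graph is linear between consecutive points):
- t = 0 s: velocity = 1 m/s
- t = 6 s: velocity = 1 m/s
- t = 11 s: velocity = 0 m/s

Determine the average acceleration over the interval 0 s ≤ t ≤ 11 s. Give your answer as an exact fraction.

-1/11 m/s²

Average acceleration = Δv/Δt = (0 − 1)/(11 − 0) = -1/11 m/s².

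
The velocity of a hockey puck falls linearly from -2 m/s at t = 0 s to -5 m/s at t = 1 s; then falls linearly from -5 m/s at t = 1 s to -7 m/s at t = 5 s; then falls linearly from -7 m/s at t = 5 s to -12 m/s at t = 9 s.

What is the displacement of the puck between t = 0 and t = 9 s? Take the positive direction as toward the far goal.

-65.5 m

Net displacement equals the area under the velocity-time graph (areas below the axis count negative).
0–1 s: ½(-2 + -5)(1) = -3.5 m
1–5 s: ½(-5 + -7)(4) = -24 m
5–9 s: ½(-7 + -12)(4) = -38 m
Net displacement = -65.5 m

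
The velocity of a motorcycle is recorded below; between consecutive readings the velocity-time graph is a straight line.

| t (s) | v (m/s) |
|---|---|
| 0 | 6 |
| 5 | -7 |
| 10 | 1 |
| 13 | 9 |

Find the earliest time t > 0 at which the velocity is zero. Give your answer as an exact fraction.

t = 30/13 s

v changes sign on 0–5 s (from 6 to -7); the graph is linear there, so v = 0 at t = 0 + (-6)·(5 − 0)/(-7 − 6) = 30/13 s.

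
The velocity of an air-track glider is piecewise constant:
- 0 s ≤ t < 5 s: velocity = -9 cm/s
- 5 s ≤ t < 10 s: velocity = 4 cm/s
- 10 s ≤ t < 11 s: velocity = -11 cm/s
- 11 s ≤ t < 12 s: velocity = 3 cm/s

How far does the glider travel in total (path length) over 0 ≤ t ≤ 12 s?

79 cm

Distance (not displacement) is the total path length: add the absolute areas under v-t.
0–5 s: |-9| × 5 = 45 cm
5–10 s: |4| × 5 = 20 cm
10–11 s: |-11| × 1 = 11 cm
11–12 s: |3| × 1 = 3 cm
Total distance = 79 cm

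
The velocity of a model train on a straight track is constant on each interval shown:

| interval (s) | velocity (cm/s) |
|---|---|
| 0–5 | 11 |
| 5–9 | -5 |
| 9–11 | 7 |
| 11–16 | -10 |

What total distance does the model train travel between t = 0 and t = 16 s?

Distance (not displacement) is the total path length: add the absolute areas under v-t.
0–5 s: |11| × 5 = 55 cm
5–9 s: |-5| × 4 = 20 cm
9–11 s: |7| × 2 = 14 cm
11–16 s: |-10| × 5 = 50 cm
Total distance = 139 cm

139 cm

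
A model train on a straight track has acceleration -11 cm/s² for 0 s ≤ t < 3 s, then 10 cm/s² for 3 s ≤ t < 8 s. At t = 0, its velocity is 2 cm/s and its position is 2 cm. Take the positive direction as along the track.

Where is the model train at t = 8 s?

On each constant-a segment, Δv = aΔt and Δx = v₀Δt + ½aΔt²; chain segment to segment.
0–3 s: v starts 2 cm/s; Δx = 2·3 + ½·-11·3² = -43.5 cm; v ends -31 cm/s.
3–8 s: v starts -31 cm/s; Δx = -31·5 + ½·10·5² = -30 cm; v ends 19 cm/s.
x(8) = 2 + Σ Δx = -71.5 cm.

-71.5 cm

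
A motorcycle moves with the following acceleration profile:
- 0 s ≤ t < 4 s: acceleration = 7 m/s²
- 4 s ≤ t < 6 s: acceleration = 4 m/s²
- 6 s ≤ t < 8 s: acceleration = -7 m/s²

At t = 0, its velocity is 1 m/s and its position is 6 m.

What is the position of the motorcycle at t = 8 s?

On each constant-a segment, Δv = aΔt and Δx = v₀Δt + ½aΔt²; chain segment to segment.
0–4 s: v starts 1 m/s; Δx = 1·4 + ½·7·4² = 60 m; v ends 29 m/s.
4–6 s: v starts 29 m/s; Δx = 29·2 + ½·4·2² = 66 m; v ends 37 m/s.
6–8 s: v starts 37 m/s; Δx = 37·2 + ½·-7·2² = 60 m; v ends 23 m/s.
x(8) = 6 + Σ Δx = 192 m.

192 m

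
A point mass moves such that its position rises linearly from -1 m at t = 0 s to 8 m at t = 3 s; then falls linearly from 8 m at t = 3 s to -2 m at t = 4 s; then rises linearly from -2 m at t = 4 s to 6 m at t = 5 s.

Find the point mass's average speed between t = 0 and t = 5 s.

Average speed = (total path length)/(elapsed time); on a piecewise-linear x-t graph the path length is Σ|Δx|.
0–3 s: |Δx| = |8 − -1| = 9 m
3–4 s: |Δx| = |-2 − 8| = 10 m
4–5 s: |Δx| = |6 − -2| = 8 m
Total path = 27 m; average speed = 27/5 = 5.4 m/s.

5.4 m/s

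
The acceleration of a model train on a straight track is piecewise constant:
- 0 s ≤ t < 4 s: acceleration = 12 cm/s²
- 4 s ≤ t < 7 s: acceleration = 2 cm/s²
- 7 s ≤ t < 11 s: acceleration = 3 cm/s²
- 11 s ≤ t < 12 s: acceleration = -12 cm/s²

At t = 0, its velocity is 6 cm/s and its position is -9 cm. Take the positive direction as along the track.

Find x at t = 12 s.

On each constant-a segment, Δv = aΔt and Δx = v₀Δt + ½aΔt²; chain segment to segment.
0–4 s: v starts 6 cm/s; Δx = 6·4 + ½·12·4² = 120 cm; v ends 54 cm/s.
4–7 s: v starts 54 cm/s; Δx = 54·3 + ½·2·3² = 171 cm; v ends 60 cm/s.
7–11 s: v starts 60 cm/s; Δx = 60·4 + ½·3·4² = 264 cm; v ends 72 cm/s.
11–12 s: v starts 72 cm/s; Δx = 72·1 + ½·-12·1² = 66 cm; v ends 60 cm/s.
x(12) = -9 + Σ Δx = 612 cm.

612 cm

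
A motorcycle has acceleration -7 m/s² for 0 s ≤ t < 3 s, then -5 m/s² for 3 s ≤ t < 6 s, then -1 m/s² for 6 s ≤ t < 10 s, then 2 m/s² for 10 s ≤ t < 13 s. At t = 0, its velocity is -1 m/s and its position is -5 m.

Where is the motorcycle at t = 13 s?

-398 m

On each constant-a segment, Δv = aΔt and Δx = v₀Δt + ½aΔt²; chain segment to segment.
0–3 s: v starts -1 m/s; Δx = -1·3 + ½·-7·3² = -34.5 m; v ends -22 m/s.
3–6 s: v starts -22 m/s; Δx = -22·3 + ½·-5·3² = -88.5 m; v ends -37 m/s.
6–10 s: v starts -37 m/s; Δx = -37·4 + ½·-1·4² = -156 m; v ends -41 m/s.
10–13 s: v starts -41 m/s; Δx = -41·3 + ½·2·3² = -114 m; v ends -35 m/s.
x(13) = -5 + Σ Δx = -398 m.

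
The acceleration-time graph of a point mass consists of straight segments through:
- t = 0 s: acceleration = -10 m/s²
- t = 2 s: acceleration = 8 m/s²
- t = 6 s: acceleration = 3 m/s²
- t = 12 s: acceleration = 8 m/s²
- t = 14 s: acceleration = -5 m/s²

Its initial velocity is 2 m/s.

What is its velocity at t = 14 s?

58 m/s

Δv equals the area under the a-t graph; then v = v₀ + Δv.
0–2 s: ½(-10 + 8)(2) = -2 m/s
2–6 s: ½(8 + 3)(4) = 22 m/s
6–12 s: ½(3 + 8)(6) = 33 m/s
12–14 s: ½(8 + -5)(2) = 3 m/s
Δv = 56 m/s, so v(14) = 2 + (56) = 58 m/s.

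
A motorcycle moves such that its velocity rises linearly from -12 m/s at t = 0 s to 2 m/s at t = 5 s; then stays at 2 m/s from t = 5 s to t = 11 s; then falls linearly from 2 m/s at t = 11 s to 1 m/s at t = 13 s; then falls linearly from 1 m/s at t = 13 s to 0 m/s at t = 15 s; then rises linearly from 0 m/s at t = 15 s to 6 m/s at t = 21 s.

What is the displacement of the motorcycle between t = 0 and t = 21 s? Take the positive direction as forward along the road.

9 m

Net displacement equals the area under the velocity-time graph (areas below the axis count negative).
0–5 s: ½(-12 + 2)(5) = -25 m
5–11 s: 2 × 6 = 12 m
11–13 s: ½(2 + 1)(2) = 3 m
13–15 s: ½(1 + 0)(2) = 1 m
15–21 s: ½(0 + 6)(6) = 18 m
Net displacement = 9 m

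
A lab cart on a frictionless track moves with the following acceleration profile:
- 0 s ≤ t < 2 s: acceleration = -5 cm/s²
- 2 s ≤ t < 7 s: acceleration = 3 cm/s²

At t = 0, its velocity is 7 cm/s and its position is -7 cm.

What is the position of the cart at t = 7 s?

On each constant-a segment, Δv = aΔt and Δx = v₀Δt + ½aΔt²; chain segment to segment.
0–2 s: v starts 7 cm/s; Δx = 7·2 + ½·-5·2² = 4 cm; v ends -3 cm/s.
2–7 s: v starts -3 cm/s; Δx = -3·5 + ½·3·5² = 22.5 cm; v ends 12 cm/s.
x(7) = -7 + Σ Δx = 19.5 cm.

19.5 cm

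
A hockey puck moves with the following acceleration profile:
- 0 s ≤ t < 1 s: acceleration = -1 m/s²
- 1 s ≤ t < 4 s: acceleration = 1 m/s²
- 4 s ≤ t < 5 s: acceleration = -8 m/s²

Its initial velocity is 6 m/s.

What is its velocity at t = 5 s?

Δv equals the area under the a-t graph; then v = v₀ + Δv.
0–1 s: -1 × 1 = -1 m/s
1–4 s: 1 × 3 = 3 m/s
4–5 s: -8 × 1 = -8 m/s
Δv = -6 m/s, so v(5) = 6 + (-6) = 0 m/s.

0 m/s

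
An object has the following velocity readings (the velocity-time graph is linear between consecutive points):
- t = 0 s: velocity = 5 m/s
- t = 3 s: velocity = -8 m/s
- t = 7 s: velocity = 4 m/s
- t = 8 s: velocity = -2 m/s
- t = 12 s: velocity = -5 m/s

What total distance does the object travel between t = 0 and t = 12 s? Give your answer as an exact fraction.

1021/26 m

Total distance travelled is ∫|v| dt — sum the magnitudes of each area piece.
0–3 s: v = 0 at t = 15/13 s; triangle areas 75/26 + 96/13 = 267/26 m
3–7 s: v = 0 at t = 17/3 s; triangle areas 32/3 + 8/3 = 40/3 m
7–8 s: v = 0 at t = 23/3 s; triangle areas 4/3 + 1/3 = 5/3 m
8–12 s: |½(-2 + -5)(4)| = 14 m
Total distance = 1021/26 m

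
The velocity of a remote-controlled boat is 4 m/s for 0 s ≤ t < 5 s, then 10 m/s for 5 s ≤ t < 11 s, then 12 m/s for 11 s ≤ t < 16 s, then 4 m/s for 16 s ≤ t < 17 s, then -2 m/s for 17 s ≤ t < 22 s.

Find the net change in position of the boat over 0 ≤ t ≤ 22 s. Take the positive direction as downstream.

Displacement is the signed area under the v-t curve.
0–5 s: 4 × 5 = 20 m
5–11 s: 10 × 6 = 60 m
11–16 s: 12 × 5 = 60 m
16–17 s: 4 × 1 = 4 m
17–22 s: -2 × 5 = -10 m
Net displacement = 134 m

134 m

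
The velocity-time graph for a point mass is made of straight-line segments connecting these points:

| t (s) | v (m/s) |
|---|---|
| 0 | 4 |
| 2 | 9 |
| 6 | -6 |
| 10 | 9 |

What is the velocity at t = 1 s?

On 0–2 s the graph is linear from 4 to 9 m/s: v(1) = 4 + (9 − 4)·(1 − 0)/(2 − 0) = 6.5 m/s.

6.5 m/s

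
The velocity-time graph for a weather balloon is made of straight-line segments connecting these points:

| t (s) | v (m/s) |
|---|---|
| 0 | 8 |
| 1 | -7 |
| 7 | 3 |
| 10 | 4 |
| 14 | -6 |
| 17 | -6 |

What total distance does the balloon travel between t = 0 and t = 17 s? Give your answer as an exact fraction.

Total distance travelled is ∫|v| dt — sum the magnitudes of each area piece.
0–1 s: v = 0 at t = 8/15 s; triangle areas 32/15 + 49/30 = 113/30 m
1–7 s: v = 0 at t = 5.2 s; triangle areas 14.7 + 2.7 = 17.4 m
7–10 s: |½(3 + 4)(3)| = 10.5 m
10–14 s: v = 0 at t = 11.6 s; triangle areas 3.2 + 7.2 = 10.4 m
14–17 s: |-6| × 3 = 18 m
Total distance = 901/15 m

901/15 m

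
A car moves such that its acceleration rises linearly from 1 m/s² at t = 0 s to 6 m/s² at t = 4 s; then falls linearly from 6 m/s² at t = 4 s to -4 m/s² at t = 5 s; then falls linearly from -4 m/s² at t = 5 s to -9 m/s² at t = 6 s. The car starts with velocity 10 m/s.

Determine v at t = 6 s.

18.5 m/s

Δv equals the area under the a-t graph; then v = v₀ + Δv.
0–4 s: ½(1 + 6)(4) = 14 m/s
4–5 s: ½(6 + -4)(1) = 1 m/s
5–6 s: ½(-4 + -9)(1) = -6.5 m/s
Δv = 8.5 m/s, so v(6) = 10 + (8.5) = 18.5 m/s.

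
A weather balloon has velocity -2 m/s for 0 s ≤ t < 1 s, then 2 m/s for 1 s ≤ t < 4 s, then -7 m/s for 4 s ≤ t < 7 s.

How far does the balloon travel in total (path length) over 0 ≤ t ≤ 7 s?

Total distance travelled is ∫|v| dt — sum the magnitudes of each area piece.
0–1 s: |-2| × 1 = 2 m
1–4 s: |2| × 3 = 6 m
4–7 s: |-7| × 3 = 21 m
Total distance = 29 m

29 m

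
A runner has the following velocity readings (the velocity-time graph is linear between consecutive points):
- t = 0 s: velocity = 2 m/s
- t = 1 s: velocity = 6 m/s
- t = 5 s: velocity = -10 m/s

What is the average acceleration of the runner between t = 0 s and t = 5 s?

Average acceleration = Δv/Δt = (-10 − 2)/(5 − 0) = -2.4 m/s².

-2.4 m/s²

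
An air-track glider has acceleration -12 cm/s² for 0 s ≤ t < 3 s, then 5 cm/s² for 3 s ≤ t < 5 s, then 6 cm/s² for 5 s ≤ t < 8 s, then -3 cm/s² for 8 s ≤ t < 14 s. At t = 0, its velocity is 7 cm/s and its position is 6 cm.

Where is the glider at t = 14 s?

On each constant-a segment, Δv = aΔt and Δx = v₀Δt + ½aΔt²; chain segment to segment.
0–3 s: v starts 7 cm/s; Δx = 7·3 + ½·-12·3² = -33 cm; v ends -29 cm/s.
3–5 s: v starts -29 cm/s; Δx = -29·2 + ½·5·2² = -48 cm; v ends -19 cm/s.
5–8 s: v starts -19 cm/s; Δx = -19·3 + ½·6·3² = -30 cm; v ends -1 cm/s.
8–14 s: v starts -1 cm/s; Δx = -1·6 + ½·-3·6² = -60 cm; v ends -19 cm/s.
x(14) = 6 + Σ Δx = -165 cm.

-165 cm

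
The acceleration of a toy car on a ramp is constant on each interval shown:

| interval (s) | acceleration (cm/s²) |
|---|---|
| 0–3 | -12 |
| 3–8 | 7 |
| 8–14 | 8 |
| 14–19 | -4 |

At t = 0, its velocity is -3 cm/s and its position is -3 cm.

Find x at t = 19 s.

116.5 cm

On each constant-a segment, Δv = aΔt and Δx = v₀Δt + ½aΔt²; chain segment to segment.
0–3 s: v starts -3 cm/s; Δx = -3·3 + ½·-12·3² = -63 cm; v ends -39 cm/s.
3–8 s: v starts -39 cm/s; Δx = -39·5 + ½·7·5² = -107.5 cm; v ends -4 cm/s.
8–14 s: v starts -4 cm/s; Δx = -4·6 + ½·8·6² = 120 cm; v ends 44 cm/s.
14–19 s: v starts 44 cm/s; Δx = 44·5 + ½·-4·5² = 170 cm; v ends 24 cm/s.
x(19) = -3 + Σ Δx = 116.5 cm.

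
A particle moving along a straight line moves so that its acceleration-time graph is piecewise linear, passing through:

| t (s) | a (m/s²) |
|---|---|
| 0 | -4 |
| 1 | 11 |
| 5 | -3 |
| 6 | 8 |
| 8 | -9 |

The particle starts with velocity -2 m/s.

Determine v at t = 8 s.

19 m/s

Δv equals the area under the a-t graph; then v = v₀ + Δv.
0–1 s: ½(-4 + 11)(1) = 3.5 m/s
1–5 s: ½(11 + -3)(4) = 16 m/s
5–6 s: ½(-3 + 8)(1) = 2.5 m/s
6–8 s: ½(8 + -9)(2) = -1 m/s
Δv = 21 m/s, so v(8) = -2 + (21) = 19 m/s.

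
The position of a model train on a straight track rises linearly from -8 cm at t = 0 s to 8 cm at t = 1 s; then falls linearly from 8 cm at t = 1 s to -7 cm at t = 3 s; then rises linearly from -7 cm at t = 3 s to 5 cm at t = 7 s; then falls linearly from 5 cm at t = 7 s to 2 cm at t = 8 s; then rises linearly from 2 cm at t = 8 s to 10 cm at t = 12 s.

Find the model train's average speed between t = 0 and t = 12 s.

Average speed = (total path length)/(elapsed time); on a piecewise-linear x-t graph the path length is Σ|Δx|.
0–1 s: |Δx| = |8 − -8| = 16 cm
1–3 s: |Δx| = |-7 − 8| = 15 cm
3–7 s: |Δx| = |5 − -7| = 12 cm
7–8 s: |Δx| = |2 − 5| = 3 cm
8–12 s: |Δx| = |10 − 2| = 8 cm
Total path = 54 cm; average speed = 54/12 = 4.5 cm/s.

4.5 cm/s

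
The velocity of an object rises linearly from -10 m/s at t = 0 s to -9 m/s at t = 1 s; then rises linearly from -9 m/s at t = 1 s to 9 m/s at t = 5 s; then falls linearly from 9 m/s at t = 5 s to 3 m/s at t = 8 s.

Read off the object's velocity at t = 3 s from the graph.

0 m/s

On 1–5 s the graph is linear from -9 to 9 m/s: v(3) = -9 + (9 − -9)·(3 − 1)/(5 − 1) = 0 m/s.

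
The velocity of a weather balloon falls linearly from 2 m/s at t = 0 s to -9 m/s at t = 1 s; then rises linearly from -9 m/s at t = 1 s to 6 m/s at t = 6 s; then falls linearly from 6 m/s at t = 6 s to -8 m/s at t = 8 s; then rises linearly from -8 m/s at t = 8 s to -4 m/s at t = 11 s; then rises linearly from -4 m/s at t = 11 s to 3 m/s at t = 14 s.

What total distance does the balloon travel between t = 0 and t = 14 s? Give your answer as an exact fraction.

Total distance travelled is ∫|v| dt — sum the magnitudes of each area piece.
0–1 s: v = 0 at t = 2/11 s; triangle areas 2/11 + 81/22 = 85/22 m
1–6 s: v = 0 at t = 4 s; triangle areas 13.5 + 6 = 19.5 m
6–8 s: v = 0 at t = 48/7 s; triangle areas 18/7 + 32/7 = 50/7 m
8–11 s: |½(-8 + -4)(3)| = 18 m
11–14 s: v = 0 at t = 89/7 s; triangle areas 24/7 + 27/14 = 75/14 m
Total distance = 1185/22 m

1185/22 m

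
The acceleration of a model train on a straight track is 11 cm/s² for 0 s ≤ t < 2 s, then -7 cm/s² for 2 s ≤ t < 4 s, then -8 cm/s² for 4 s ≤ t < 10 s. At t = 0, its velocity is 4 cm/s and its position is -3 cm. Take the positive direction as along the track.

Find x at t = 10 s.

On each constant-a segment, Δv = aΔt and Δx = v₀Δt + ½aΔt²; chain segment to segment.
0–2 s: v starts 4 cm/s; Δx = 4·2 + ½·11·2² = 30 cm; v ends 26 cm/s.
2–4 s: v starts 26 cm/s; Δx = 26·2 + ½·-7·2² = 38 cm; v ends 12 cm/s.
4–10 s: v starts 12 cm/s; Δx = 12·6 + ½·-8·6² = -72 cm; v ends -36 cm/s.
x(10) = -3 + Σ Δx = -7 cm.

-7 cm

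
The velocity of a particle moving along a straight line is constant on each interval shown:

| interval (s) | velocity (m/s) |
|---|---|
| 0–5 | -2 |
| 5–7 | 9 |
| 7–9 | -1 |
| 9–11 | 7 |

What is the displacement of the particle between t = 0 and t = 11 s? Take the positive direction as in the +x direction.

20 m

Net displacement equals the area under the velocity-time graph (areas below the axis count negative).
0–5 s: -2 × 5 = -10 m
5–7 s: 9 × 2 = 18 m
7–9 s: -1 × 2 = -2 m
9–11 s: 7 × 2 = 14 m
Net displacement = 20 m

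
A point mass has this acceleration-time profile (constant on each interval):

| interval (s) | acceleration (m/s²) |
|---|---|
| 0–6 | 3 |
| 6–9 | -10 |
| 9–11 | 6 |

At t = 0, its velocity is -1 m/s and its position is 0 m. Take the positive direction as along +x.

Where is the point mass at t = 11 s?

40 m

On each constant-a segment, Δv = aΔt and Δx = v₀Δt + ½aΔt²; chain segment to segment.
0–6 s: v starts -1 m/s; Δx = -1·6 + ½·3·6² = 48 m; v ends 17 m/s.
6–9 s: v starts 17 m/s; Δx = 17·3 + ½·-10·3² = 6 m; v ends -13 m/s.
9–11 s: v starts -13 m/s; Δx = -13·2 + ½·6·2² = -14 m; v ends -1 m/s.
x(11) = 0 + Σ Δx = 40 m.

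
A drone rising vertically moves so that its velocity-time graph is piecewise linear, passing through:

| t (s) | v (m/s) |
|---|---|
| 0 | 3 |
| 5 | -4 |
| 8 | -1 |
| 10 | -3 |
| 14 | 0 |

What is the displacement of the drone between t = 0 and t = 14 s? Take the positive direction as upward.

Net displacement equals the area under the velocity-time graph (areas below the axis count negative).
0–5 s: ½(3 + -4)(5) = -2.5 m
5–8 s: ½(-4 + -1)(3) = -7.5 m
8–10 s: ½(-1 + -3)(2) = -4 m
10–14 s: ½(-3 + 0)(4) = -6 m
Net displacement = -20 m

-20 m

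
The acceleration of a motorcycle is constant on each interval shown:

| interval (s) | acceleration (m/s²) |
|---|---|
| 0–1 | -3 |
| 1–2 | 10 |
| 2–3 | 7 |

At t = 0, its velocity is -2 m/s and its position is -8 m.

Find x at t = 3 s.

-3 m

On each constant-a segment, Δv = aΔt and Δx = v₀Δt + ½aΔt²; chain segment to segment.
0–1 s: v starts -2 m/s; Δx = -2·1 + ½·-3·1² = -3.5 m; v ends -5 m/s.
1–2 s: v starts -5 m/s; Δx = -5·1 + ½·10·1² = 0 m; v ends 5 m/s.
2–3 s: v starts 5 m/s; Δx = 5·1 + ½·7·1² = 8.5 m; v ends 12 m/s.
x(3) = -8 + Σ Δx = -3 m.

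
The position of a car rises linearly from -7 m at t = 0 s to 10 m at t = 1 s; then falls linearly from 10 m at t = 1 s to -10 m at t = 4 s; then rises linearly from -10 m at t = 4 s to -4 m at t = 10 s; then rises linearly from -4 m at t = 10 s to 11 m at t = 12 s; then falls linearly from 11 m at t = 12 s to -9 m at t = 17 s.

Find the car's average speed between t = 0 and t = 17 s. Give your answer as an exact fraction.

78/17 m/s

Average speed = (total path length)/(elapsed time); on a piecewise-linear x-t graph the path length is Σ|Δx|.
0–1 s: |Δx| = |10 − -7| = 17 m
1–4 s: |Δx| = |-10 − 10| = 20 m
4–10 s: |Δx| = |-4 − -10| = 6 m
10–12 s: |Δx| = |11 − -4| = 15 m
12–17 s: |Δx| = |-9 − 11| = 20 m
Total path = 78 m; average speed = 78/17 = 78/17 m/s.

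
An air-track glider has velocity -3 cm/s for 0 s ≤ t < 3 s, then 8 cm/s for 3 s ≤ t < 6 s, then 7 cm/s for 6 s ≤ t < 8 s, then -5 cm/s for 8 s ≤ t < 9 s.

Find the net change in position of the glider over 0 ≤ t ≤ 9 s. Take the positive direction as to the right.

Displacement is the signed area under the v-t curve.
0–3 s: -3 × 3 = -9 cm
3–6 s: 8 × 3 = 24 cm
6–8 s: 7 × 2 = 14 cm
8–9 s: -5 × 1 = -5 cm
Net displacement = 24 cm

24 cm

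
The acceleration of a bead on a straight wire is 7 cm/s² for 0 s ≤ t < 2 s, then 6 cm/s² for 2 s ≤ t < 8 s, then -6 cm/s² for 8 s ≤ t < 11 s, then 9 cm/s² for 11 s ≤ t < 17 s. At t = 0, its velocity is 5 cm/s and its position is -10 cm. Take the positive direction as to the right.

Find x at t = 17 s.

758 cm

On each constant-a segment, Δv = aΔt and Δx = v₀Δt + ½aΔt²; chain segment to segment.
0–2 s: v starts 5 cm/s; Δx = 5·2 + ½·7·2² = 24 cm; v ends 19 cm/s.
2–8 s: v starts 19 cm/s; Δx = 19·6 + ½·6·6² = 222 cm; v ends 55 cm/s.
8–11 s: v starts 55 cm/s; Δx = 55·3 + ½·-6·3² = 138 cm; v ends 37 cm/s.
11–17 s: v starts 37 cm/s; Δx = 37·6 + ½·9·6² = 384 cm; v ends 91 cm/s.
x(17) = -10 + Σ Δx = 758 cm.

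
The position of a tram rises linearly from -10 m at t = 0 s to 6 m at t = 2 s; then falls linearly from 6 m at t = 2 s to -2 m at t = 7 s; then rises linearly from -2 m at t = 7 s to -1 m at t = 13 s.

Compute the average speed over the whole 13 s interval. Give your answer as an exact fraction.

Average speed = (total path length)/(elapsed time); on a piecewise-linear x-t graph the path length is Σ|Δx|.
0–2 s: |Δx| = |6 − -10| = 16 m
2–7 s: |Δx| = |-2 − 6| = 8 m
7–13 s: |Δx| = |-1 − -2| = 1 m
Total path = 25 m; average speed = 25/13 = 25/13 m/s.

25/13 m/s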